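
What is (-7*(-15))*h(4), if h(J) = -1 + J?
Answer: 315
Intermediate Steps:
(-7*(-15))*h(4) = (-7*(-15))*(-1 + 4) = 105*3 = 315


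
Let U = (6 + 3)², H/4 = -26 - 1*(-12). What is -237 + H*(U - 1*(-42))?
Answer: -7125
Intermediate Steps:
H = -56 (H = 4*(-26 - 1*(-12)) = 4*(-26 + 12) = 4*(-14) = -56)
U = 81 (U = 9² = 81)
-237 + H*(U - 1*(-42)) = -237 - 56*(81 - 1*(-42)) = -237 - 56*(81 + 42) = -237 - 56*123 = -237 - 6888 = -7125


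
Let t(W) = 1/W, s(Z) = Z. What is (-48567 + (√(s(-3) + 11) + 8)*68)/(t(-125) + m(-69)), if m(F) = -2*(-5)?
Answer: -6002875/1249 + 17000*√2/1249 ≈ -4786.9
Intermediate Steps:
m(F) = 10
(-48567 + (√(s(-3) + 11) + 8)*68)/(t(-125) + m(-69)) = (-48567 + (√(-3 + 11) + 8)*68)/(1/(-125) + 10) = (-48567 + (√8 + 8)*68)/(-1/125 + 10) = (-48567 + (2*√2 + 8)*68)/(1249/125) = (-48567 + (8 + 2*√2)*68)*(125/1249) = (-48567 + (544 + 136*√2))*(125/1249) = (-48023 + 136*√2)*(125/1249) = -6002875/1249 + 17000*√2/1249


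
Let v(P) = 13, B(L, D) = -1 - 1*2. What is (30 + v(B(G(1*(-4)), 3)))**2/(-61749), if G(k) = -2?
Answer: -1849/61749 ≈ -0.029944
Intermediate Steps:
B(L, D) = -3 (B(L, D) = -1 - 2 = -3)
(30 + v(B(G(1*(-4)), 3)))**2/(-61749) = (30 + 13)**2/(-61749) = 43**2*(-1/61749) = 1849*(-1/61749) = -1849/61749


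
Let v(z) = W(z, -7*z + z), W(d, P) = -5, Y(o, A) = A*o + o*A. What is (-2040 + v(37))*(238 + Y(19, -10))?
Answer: 290390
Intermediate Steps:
Y(o, A) = 2*A*o (Y(o, A) = A*o + A*o = 2*A*o)
v(z) = -5
(-2040 + v(37))*(238 + Y(19, -10)) = (-2040 - 5)*(238 + 2*(-10)*19) = -2045*(238 - 380) = -2045*(-142) = 290390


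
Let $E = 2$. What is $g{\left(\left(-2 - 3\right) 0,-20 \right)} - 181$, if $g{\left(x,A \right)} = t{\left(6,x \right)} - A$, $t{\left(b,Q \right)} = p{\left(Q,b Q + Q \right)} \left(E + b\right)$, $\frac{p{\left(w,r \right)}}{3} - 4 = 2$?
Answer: $-17$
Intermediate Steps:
$p{\left(w,r \right)} = 18$ ($p{\left(w,r \right)} = 12 + 3 \cdot 2 = 12 + 6 = 18$)
$t{\left(b,Q \right)} = 36 + 18 b$ ($t{\left(b,Q \right)} = 18 \left(2 + b\right) = 36 + 18 b$)
$g{\left(x,A \right)} = 144 - A$ ($g{\left(x,A \right)} = \left(36 + 18 \cdot 6\right) - A = \left(36 + 108\right) - A = 144 - A$)
$g{\left(\left(-2 - 3\right) 0,-20 \right)} - 181 = \left(144 - -20\right) - 181 = \left(144 + 20\right) - 181 = 164 - 181 = -17$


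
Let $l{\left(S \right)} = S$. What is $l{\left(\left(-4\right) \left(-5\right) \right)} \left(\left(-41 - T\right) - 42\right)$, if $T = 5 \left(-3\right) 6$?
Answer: $140$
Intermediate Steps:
$T = -90$ ($T = \left(-15\right) 6 = -90$)
$l{\left(\left(-4\right) \left(-5\right) \right)} \left(\left(-41 - T\right) - 42\right) = \left(-4\right) \left(-5\right) \left(\left(-41 - -90\right) - 42\right) = 20 \left(\left(-41 + 90\right) - 42\right) = 20 \left(49 - 42\right) = 20 \cdot 7 = 140$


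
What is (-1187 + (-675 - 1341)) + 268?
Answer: -2935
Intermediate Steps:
(-1187 + (-675 - 1341)) + 268 = (-1187 - 2016) + 268 = -3203 + 268 = -2935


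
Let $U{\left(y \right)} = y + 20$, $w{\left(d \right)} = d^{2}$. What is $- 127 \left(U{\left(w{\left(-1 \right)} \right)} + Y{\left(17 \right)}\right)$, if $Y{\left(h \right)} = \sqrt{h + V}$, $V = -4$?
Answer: $-2667 - 127 \sqrt{13} \approx -3124.9$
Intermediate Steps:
$U{\left(y \right)} = 20 + y$
$Y{\left(h \right)} = \sqrt{-4 + h}$ ($Y{\left(h \right)} = \sqrt{h - 4} = \sqrt{-4 + h}$)
$- 127 \left(U{\left(w{\left(-1 \right)} \right)} + Y{\left(17 \right)}\right) = - 127 \left(\left(20 + \left(-1\right)^{2}\right) + \sqrt{-4 + 17}\right) = - 127 \left(\left(20 + 1\right) + \sqrt{13}\right) = - 127 \left(21 + \sqrt{13}\right) = -2667 - 127 \sqrt{13}$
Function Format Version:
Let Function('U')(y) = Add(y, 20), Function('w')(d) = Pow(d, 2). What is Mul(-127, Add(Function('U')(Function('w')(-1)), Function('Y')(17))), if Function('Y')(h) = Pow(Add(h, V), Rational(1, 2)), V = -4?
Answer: Add(-2667, Mul(-127, Pow(13, Rational(1, 2)))) ≈ -3124.9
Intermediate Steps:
Function('U')(y) = Add(20, y)
Function('Y')(h) = Pow(Add(-4, h), Rational(1, 2)) (Function('Y')(h) = Pow(Add(h, -4), Rational(1, 2)) = Pow(Add(-4, h), Rational(1, 2)))
Mul(-127, Add(Function('U')(Function('w')(-1)), Function('Y')(17))) = Mul(-127, Add(Add(20, Pow(-1, 2)), Pow(Add(-4, 17), Rational(1, 2)))) = Mul(-127, Add(Add(20, 1), Pow(13, Rational(1, 2)))) = Mul(-127, Add(21, Pow(13, Rational(1, 2)))) = Add(-2667, Mul(-127, Pow(13, Rational(1, 2))))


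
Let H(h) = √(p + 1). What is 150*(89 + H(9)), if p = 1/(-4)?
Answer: 13350 + 75*√3 ≈ 13480.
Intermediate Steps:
p = -¼ ≈ -0.25000
H(h) = √3/2 (H(h) = √(-¼ + 1) = √(¾) = √3/2)
150*(89 + H(9)) = 150*(89 + √3/2) = 13350 + 75*√3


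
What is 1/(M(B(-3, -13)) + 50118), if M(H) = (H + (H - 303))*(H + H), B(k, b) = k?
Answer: 1/51972 ≈ 1.9241e-5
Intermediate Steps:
M(H) = 2*H*(-303 + 2*H) (M(H) = (H + (-303 + H))*(2*H) = (-303 + 2*H)*(2*H) = 2*H*(-303 + 2*H))
1/(M(B(-3, -13)) + 50118) = 1/(2*(-3)*(-303 + 2*(-3)) + 50118) = 1/(2*(-3)*(-303 - 6) + 50118) = 1/(2*(-3)*(-309) + 50118) = 1/(1854 + 50118) = 1/51972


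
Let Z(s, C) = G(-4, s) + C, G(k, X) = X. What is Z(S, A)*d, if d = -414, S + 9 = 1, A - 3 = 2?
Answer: 1242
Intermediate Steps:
A = 5 (A = 3 + 2 = 5)
S = -8 (S = -9 + 1 = -8)
Z(s, C) = C + s (Z(s, C) = s + C = C + s)
Z(S, A)*d = (5 - 8)*(-414) = -3*(-414) = 1242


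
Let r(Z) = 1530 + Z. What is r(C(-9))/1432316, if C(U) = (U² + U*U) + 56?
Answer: 437/358079 ≈ 0.0012204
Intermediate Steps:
C(U) = 56 + 2*U² (C(U) = (U² + U²) + 56 = 2*U² + 56 = 56 + 2*U²)
r(C(-9))/1432316 = (1530 + (56 + 2*(-9)²))/1432316 = (1530 + (56 + 2*81))*(1/1432316) = (1530 + (56 + 162))*(1/1432316) = (1530 + 218)*(1/1432316) = 1748*(1/1432316) = 437/358079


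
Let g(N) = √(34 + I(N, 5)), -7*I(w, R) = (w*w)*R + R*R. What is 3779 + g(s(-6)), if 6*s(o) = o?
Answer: 3779 + 4*√91/7 ≈ 3784.5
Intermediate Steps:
s(o) = o/6
I(w, R) = -R²/7 - R*w²/7 (I(w, R) = -((w*w)*R + R*R)/7 = -(w²*R + R²)/7 = -(R*w² + R²)/7 = -(R² + R*w²)/7 = -R²/7 - R*w²/7)
g(N) = √(213/7 - 5*N²/7) (g(N) = √(34 - ⅐*5*(5 + N²)) = √(34 + (-25/7 - 5*N²/7)) = √(213/7 - 5*N²/7))
3779 + g(s(-6)) = 3779 + √(1491 - 35*1²)/7 = 3779 + √(1491 - 35*(-1)²)/7 = 3779 + √(1491 - 35*1)/7 = 3779 + √(1491 - 35)/7 = 3779 + √1456/7 = 3779 + (4*√91)/7 = 3779 + 4*√91/7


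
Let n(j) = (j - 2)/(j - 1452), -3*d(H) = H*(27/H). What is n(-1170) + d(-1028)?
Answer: -11213/1311 ≈ -8.5530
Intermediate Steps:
d(H) = -9 (d(H) = -H*27/H/3 = -1/3*27 = -9)
n(j) = (-2 + j)/(-1452 + j)
n(-1170) + d(-1028) = (-2 - 1170)/(-1452 - 1170) - 9 = -1172/(-2622) - 9 = -1/2622*(-1172) - 9 = 586/1311 - 9 = -11213/1311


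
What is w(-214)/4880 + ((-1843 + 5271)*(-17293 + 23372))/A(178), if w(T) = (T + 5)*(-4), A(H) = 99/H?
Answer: 4525356434611/120780 ≈ 3.7468e+7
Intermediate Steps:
w(T) = -20 - 4*T (w(T) = (5 + T)*(-4) = -20 - 4*T)
w(-214)/4880 + ((-1843 + 5271)*(-17293 + 23372))/A(178) = (-20 - 4*(-214))/4880 + ((-1843 + 5271)*(-17293 + 23372))/((99/178)) = (-20 + 856)*(1/4880) + (3428*6079)/((99*(1/178))) = 836*(1/4880) + 20838812/(99/178) = 209/1220 + 20838812*(178/99) = 209/1220 + 3709308536/99 = 4525356434611/120780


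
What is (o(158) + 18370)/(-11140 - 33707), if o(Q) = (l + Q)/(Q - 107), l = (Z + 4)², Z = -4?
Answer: -937028/2287197 ≈ -0.40968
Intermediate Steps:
l = 0 (l = (-4 + 4)² = 0² = 0)
o(Q) = Q/(-107 + Q) (o(Q) = (0 + Q)/(Q - 107) = Q/(-107 + Q))
(o(158) + 18370)/(-11140 - 33707) = (158/(-107 + 158) + 18370)/(-11140 - 33707) = (158/51 + 18370)/(-44847) = (158*(1/51) + 18370)*(-1/44847) = (158/51 + 18370)*(-1/44847) = (937028/51)*(-1/44847) = -937028/2287197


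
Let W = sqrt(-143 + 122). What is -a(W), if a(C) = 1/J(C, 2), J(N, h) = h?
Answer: -1/2 ≈ -0.50000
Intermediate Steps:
W = I*sqrt(21) (W = sqrt(-21) = I*sqrt(21) ≈ 4.5826*I)
a(C) = 1/2
-a(W) = -1*1/2 = -1/2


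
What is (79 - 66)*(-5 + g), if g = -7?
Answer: -156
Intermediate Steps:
(79 - 66)*(-5 + g) = (79 - 66)*(-5 - 7) = 13*(-12) = -156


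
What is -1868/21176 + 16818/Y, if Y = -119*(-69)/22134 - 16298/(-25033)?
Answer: 46061628799629/2799176030 ≈ 16455.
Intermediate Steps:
Y = 1586235/1552046 (Y = 8211*(1/22134) - 16298*(-1/25033) = 23/62 + 16298/25033 = 1586235/1552046 ≈ 1.0220)
-1868/21176 + 16818/Y = -1868/21176 + 16818/(1586235/1552046) = -1868*1/21176 + 16818*(1552046/1586235) = -467/5294 + 8700769876/528745 = 46061628799629/2799176030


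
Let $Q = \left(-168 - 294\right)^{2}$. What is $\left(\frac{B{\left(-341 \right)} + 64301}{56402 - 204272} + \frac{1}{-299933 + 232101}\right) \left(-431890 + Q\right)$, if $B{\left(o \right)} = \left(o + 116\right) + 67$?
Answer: $\frac{26402207865981}{278619940} \approx 94761.0$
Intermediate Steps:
$B{\left(o \right)} = 183 + o$ ($B{\left(o \right)} = \left(116 + o\right) + 67 = 183 + o$)
$Q = 213444$ ($Q = \left(-462\right)^{2} = 213444$)
$\left(\frac{B{\left(-341 \right)} + 64301}{56402 - 204272} + \frac{1}{-299933 + 232101}\right) \left(-431890 + Q\right) = \left(\frac{\left(183 - 341\right) + 64301}{56402 - 204272} + \frac{1}{-299933 + 232101}\right) \left(-431890 + 213444\right) = \left(\frac{-158 + 64301}{-147870} + \frac{1}{-67832}\right) \left(-218446\right) = \left(64143 \left(- \frac{1}{147870}\right) - \frac{1}{67832}\right) \left(-218446\right) = \left(- \frac{7127}{16430} - \frac{1}{67832}\right) \left(-218446\right) = \left(- \frac{241727547}{557239880}\right) \left(-218446\right) = \frac{26402207865981}{278619940}$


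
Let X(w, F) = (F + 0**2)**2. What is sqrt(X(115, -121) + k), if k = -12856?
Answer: sqrt(1785) ≈ 42.249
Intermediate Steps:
X(w, F) = F**2 (X(w, F) = (F + 0)**2 = F**2)
sqrt(X(115, -121) + k) = sqrt((-121)**2 - 12856) = sqrt(14641 - 12856) = sqrt(1785)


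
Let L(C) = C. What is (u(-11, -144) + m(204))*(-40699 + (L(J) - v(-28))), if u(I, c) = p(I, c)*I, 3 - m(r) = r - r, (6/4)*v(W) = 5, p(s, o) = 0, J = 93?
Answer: -121828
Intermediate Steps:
v(W) = 10/3 (v(W) = (⅔)*5 = 10/3)
m(r) = 3 (m(r) = 3 - (r - r) = 3 - 1*0 = 3 + 0 = 3)
u(I, c) = 0 (u(I, c) = 0*I = 0)
(u(-11, -144) + m(204))*(-40699 + (L(J) - v(-28))) = (0 + 3)*(-40699 + (93 - 1*10/3)) = 3*(-40699 + (93 - 10/3)) = 3*(-40699 + 269/3) = 3*(-121828/3) = -121828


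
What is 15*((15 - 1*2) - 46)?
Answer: -495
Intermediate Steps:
15*((15 - 1*2) - 46) = 15*((15 - 2) - 46) = 15*(13 - 46) = 15*(-33) = -495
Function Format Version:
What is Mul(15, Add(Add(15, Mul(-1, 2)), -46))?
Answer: -495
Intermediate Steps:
Mul(15, Add(Add(15, Mul(-1, 2)), -46)) = Mul(15, Add(Add(15, -2), -46)) = Mul(15, Add(13, -46)) = Mul(15, -33) = -495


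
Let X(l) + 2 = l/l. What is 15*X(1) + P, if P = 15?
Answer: 0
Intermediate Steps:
X(l) = -1 (X(l) = -2 + l/l = -2 + 1 = -1)
15*X(1) + P = 15*(-1) + 15 = -15 + 15 = 0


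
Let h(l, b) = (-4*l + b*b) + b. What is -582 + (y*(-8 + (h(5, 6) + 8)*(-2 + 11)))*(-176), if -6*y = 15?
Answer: 114698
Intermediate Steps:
y = -5/2 (y = -⅙*15 = -5/2 ≈ -2.5000)
h(l, b) = b + b² - 4*l (h(l, b) = (-4*l + b²) + b = (b² - 4*l) + b = b + b² - 4*l)
-582 + (y*(-8 + (h(5, 6) + 8)*(-2 + 11)))*(-176) = -582 - 5*(-8 + ((6 + 6² - 4*5) + 8)*(-2 + 11))/2*(-176) = -582 - 5*(-8 + ((6 + 36 - 20) + 8)*9)/2*(-176) = -582 - 5*(-8 + (22 + 8)*9)/2*(-176) = -582 - 5*(-8 + 30*9)/2*(-176) = -582 - 5*(-8 + 270)/2*(-176) = -582 - 5/2*262*(-176) = -582 - 655*(-176) = -582 + 115280 = 114698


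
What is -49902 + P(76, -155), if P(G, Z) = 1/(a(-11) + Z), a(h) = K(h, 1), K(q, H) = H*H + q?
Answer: -8233831/165 ≈ -49902.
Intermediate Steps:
K(q, H) = q + H² (K(q, H) = H² + q = q + H²)
a(h) = 1 + h (a(h) = h + 1² = h + 1 = 1 + h)
P(G, Z) = 1/(-10 + Z) (P(G, Z) = 1/((1 - 11) + Z) = 1/(-10 + Z))
-49902 + P(76, -155) = -49902 + 1/(-10 - 155) = -49902 + 1/(-165) = -49902 - 1/165 = -8233831/165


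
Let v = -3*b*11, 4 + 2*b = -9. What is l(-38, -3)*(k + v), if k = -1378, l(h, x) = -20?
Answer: 23270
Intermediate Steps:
b = -13/2 (b = -2 + (½)*(-9) = -2 - 9/2 = -13/2 ≈ -6.5000)
v = 429/2 (v = -3*(-13/2)*11 = (39/2)*11 = 429/2 ≈ 214.50)
l(-38, -3)*(k + v) = -20*(-1378 + 429/2) = -20*(-2327/2) = 23270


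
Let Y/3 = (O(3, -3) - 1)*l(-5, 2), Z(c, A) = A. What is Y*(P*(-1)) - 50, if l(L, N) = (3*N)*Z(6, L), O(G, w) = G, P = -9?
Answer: -1670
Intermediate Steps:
l(L, N) = 3*L*N (l(L, N) = (3*N)*L = 3*L*N)
Y = -180 (Y = 3*((3 - 1)*(3*(-5)*2)) = 3*(2*(-30)) = 3*(-60) = -180)
Y*(P*(-1)) - 50 = -(-1620)*(-1) - 50 = -180*9 - 50 = -1620 - 50 = -1670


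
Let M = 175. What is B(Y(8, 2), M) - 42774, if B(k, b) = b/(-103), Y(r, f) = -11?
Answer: -4405897/103 ≈ -42776.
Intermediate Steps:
B(k, b) = -b/103 (B(k, b) = b*(-1/103) = -b/103)
B(Y(8, 2), M) - 42774 = -1/103*175 - 42774 = -175/103 - 42774 = -4405897/103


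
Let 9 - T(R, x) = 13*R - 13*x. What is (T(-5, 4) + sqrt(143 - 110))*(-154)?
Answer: -19404 - 154*sqrt(33) ≈ -20289.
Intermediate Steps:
T(R, x) = 9 - 13*R + 13*x (T(R, x) = 9 - (13*R - 13*x) = 9 - (-13*x + 13*R) = 9 + (-13*R + 13*x) = 9 - 13*R + 13*x)
(T(-5, 4) + sqrt(143 - 110))*(-154) = ((9 - 13*(-5) + 13*4) + sqrt(143 - 110))*(-154) = ((9 + 65 + 52) + sqrt(33))*(-154) = (126 + sqrt(33))*(-154) = -19404 - 154*sqrt(33)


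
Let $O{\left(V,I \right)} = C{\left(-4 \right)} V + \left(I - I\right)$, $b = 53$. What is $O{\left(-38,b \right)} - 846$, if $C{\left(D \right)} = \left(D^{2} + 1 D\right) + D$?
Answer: $-1150$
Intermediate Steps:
$C{\left(D \right)} = D^{2} + 2 D$ ($C{\left(D \right)} = \left(D^{2} + D\right) + D = \left(D + D^{2}\right) + D = D^{2} + 2 D$)
$O{\left(V,I \right)} = 8 V$ ($O{\left(V,I \right)} = - 4 \left(2 - 4\right) V + \left(I - I\right) = \left(-4\right) \left(-2\right) V + 0 = 8 V + 0 = 8 V$)
$O{\left(-38,b \right)} - 846 = 8 \left(-38\right) - 846 = -304 - 846 = -1150$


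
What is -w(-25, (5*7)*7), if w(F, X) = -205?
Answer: 205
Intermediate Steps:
-w(-25, (5*7)*7) = -1*(-205) = 205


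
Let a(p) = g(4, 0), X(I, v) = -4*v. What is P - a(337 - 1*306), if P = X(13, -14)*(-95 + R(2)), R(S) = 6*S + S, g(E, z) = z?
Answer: -4536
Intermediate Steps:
R(S) = 7*S
a(p) = 0
P = -4536 (P = (-4*(-14))*(-95 + 7*2) = 56*(-95 + 14) = 56*(-81) = -4536)
P - a(337 - 1*306) = -4536 - 1*0 = -4536 + 0 = -4536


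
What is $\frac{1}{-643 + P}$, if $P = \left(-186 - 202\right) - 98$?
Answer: $- \frac{1}{1129} \approx -0.00088574$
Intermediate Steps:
$P = -486$ ($P = -388 - 98 = -486$)
$\frac{1}{-643 + P} = \frac{1}{-643 - 486} = \frac{1}{-1129} = - \frac{1}{1129}$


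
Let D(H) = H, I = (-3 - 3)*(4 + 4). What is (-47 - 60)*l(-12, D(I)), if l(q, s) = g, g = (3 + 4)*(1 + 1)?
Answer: -1498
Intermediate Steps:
I = -48 (I = -6*8 = -48)
g = 14 (g = 7*2 = 14)
l(q, s) = 14
(-47 - 60)*l(-12, D(I)) = (-47 - 60)*14 = -107*14 = -1498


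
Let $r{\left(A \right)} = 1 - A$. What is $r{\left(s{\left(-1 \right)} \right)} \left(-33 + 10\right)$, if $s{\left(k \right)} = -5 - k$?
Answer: $-115$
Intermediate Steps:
$r{\left(s{\left(-1 \right)} \right)} \left(-33 + 10\right) = \left(1 - \left(-5 - -1\right)\right) \left(-33 + 10\right) = \left(1 - \left(-5 + 1\right)\right) \left(-23\right) = \left(1 - -4\right) \left(-23\right) = \left(1 + 4\right) \left(-23\right) = 5 \left(-23\right) = -115$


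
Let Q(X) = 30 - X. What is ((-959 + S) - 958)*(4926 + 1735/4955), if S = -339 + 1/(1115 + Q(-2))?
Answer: -12632848181203/1136677 ≈ -1.1114e+7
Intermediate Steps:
S = -388832/1147 (S = -339 + 1/(1115 + (30 - 1*(-2))) = -339 + 1/(1115 + (30 + 2)) = -339 + 1/(1115 + 32) = -339 + 1/1147 = -388832/1147 ≈ -339.00)
((-959 + S) - 958)*(4926 + 1735/4955) = ((-959 - 388832/1147) - 958)*(4926 + 1735/4955) = (-1488805/1147 - 958)*(4926 + 1735*(1/4955)) = -2587631*(4926 + 347/991)/1147 = -2587631/1147*4882013/991 = -12632848181203/1136677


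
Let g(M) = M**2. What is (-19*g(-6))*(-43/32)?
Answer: 7353/8 ≈ 919.13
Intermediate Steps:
(-19*g(-6))*(-43/32) = (-19*(-6)**2)*(-43/32) = (-19*36)*(-43*1/32) = -684*(-43/32) = 7353/8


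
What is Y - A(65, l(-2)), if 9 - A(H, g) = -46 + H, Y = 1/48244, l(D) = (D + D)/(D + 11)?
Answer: 482441/48244 ≈ 10.000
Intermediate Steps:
l(D) = 2*D/(11 + D) (l(D) = (2*D)/(11 + D) = 2*D/(11 + D))
Y = 1/48244 ≈ 2.0728e-5
A(H, g) = 55 - H (A(H, g) = 9 - (-46 + H) = 9 + (46 - H) = 55 - H)
Y - A(65, l(-2)) = 1/48244 - (55 - 1*65) = 1/48244 - (55 - 65) = 1/48244 - 1*(-10) = 1/48244 + 10 = 482441/48244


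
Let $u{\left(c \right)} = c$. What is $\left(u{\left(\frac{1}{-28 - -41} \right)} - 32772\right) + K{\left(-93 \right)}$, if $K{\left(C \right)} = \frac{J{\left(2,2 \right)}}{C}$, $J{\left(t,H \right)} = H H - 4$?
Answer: $- \frac{426035}{13} \approx -32772.0$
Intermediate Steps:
$J{\left(t,H \right)} = -4 + H^{2}$ ($J{\left(t,H \right)} = H^{2} - 4 = -4 + H^{2}$)
$K{\left(C \right)} = 0$ ($K{\left(C \right)} = \frac{-4 + 2^{2}}{C} = \frac{-4 + 4}{C} = \frac{0}{C} = 0$)
$\left(u{\left(\frac{1}{-28 - -41} \right)} - 32772\right) + K{\left(-93 \right)} = \left(\frac{1}{-28 - -41} - 32772\right) + 0 = \left(\frac{1}{-28 + 41} - 32772\right) + 0 = \left(\frac{1}{13} - 32772\right) + 0 = - \frac{426035}{13} + 0 = - \frac{426035}{13}$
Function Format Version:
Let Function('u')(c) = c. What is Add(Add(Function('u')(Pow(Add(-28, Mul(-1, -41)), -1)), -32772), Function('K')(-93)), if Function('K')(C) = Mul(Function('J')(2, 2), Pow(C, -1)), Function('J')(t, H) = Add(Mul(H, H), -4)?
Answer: Rational(-426035, 13) ≈ -32772.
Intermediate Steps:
Function('J')(t, H) = Add(-4, Pow(H, 2)) (Function('J')(t, H) = Add(Pow(H, 2), -4) = Add(-4, Pow(H, 2)))
Function('K')(C) = 0 (Function('K')(C) = Mul(Add(-4, Pow(2, 2)), Pow(C, -1)) = Mul(Add(-4, 4), Pow(C, -1)) = Mul(0, Pow(C, -1)) = 0)
Add(Add(Function('u')(Pow(Add(-28, Mul(-1, -41)), -1)), -32772), Function('K')(-93)) = Add(Add(Pow(Add(-28, Mul(-1, -41)), -1), -32772), 0) = Add(Add(Pow(Add(-28, 41), -1), -32772), 0) = Add(Add(Pow(13, -1), -32772), 0) = Add(Add(Rational(1, 13), -32772), 0) = Add(Rational(-426035, 13), 0) = Rational(-426035, 13)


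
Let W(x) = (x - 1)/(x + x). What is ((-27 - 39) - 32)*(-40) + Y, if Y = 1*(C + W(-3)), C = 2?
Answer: 11768/3 ≈ 3922.7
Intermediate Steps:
W(x) = (-1 + x)/(2*x) (W(x) = (-1 + x)/((2*x)) = (-1 + x)*(1/(2*x)) = (-1 + x)/(2*x))
Y = 8/3 (Y = 1*(2 + (½)*(-1 - 3)/(-3)) = 1*(2 + (½)*(-⅓)*(-4)) = 1*(2 + ⅔) = 1*(8/3) = 8/3 ≈ 2.6667)
((-27 - 39) - 32)*(-40) + Y = ((-27 - 39) - 32)*(-40) + 8/3 = (-66 - 32)*(-40) + 8/3 = -98*(-40) + 8/3 = 3920 + 8/3 = 11768/3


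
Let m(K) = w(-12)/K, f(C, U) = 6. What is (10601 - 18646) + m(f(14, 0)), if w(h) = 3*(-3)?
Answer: -16093/2 ≈ -8046.5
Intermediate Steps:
w(h) = -9
m(K) = -9/K
(10601 - 18646) + m(f(14, 0)) = (10601 - 18646) - 9/6 = -8045 - 9*⅙ = -8045 - 3/2 = -16093/2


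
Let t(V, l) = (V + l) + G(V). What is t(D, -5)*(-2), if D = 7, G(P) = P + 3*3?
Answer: -36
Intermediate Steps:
G(P) = 9 + P (G(P) = P + 9 = 9 + P)
t(V, l) = 9 + l + 2*V (t(V, l) = (V + l) + (9 + V) = 9 + l + 2*V)
t(D, -5)*(-2) = (9 - 5 + 2*7)*(-2) = (9 - 5 + 14)*(-2) = 18*(-2) = -36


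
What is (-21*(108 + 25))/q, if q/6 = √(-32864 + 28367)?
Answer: 931*I*√4497/8994 ≈ 6.9416*I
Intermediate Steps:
q = 6*I*√4497 (q = 6*√(-32864 + 28367) = 6*√(-4497) = 6*(I*√4497) = 6*I*√4497 ≈ 402.36*I)
(-21*(108 + 25))/q = (-21*(108 + 25))/((6*I*√4497)) = (-21*133)*(-I*√4497/26982) = -(-931)*I*√4497/8994 = 931*I*√4497/8994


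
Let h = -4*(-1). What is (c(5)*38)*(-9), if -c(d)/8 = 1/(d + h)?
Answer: 304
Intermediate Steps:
h = 4
c(d) = -8/(4 + d) (c(d) = -8/(d + 4) = -8/(4 + d))
(c(5)*38)*(-9) = (-8/(4 + 5)*38)*(-9) = (-8/9*38)*(-9) = (-8*1/9*38)*(-9) = -8/9*38*(-9) = -304/9*(-9) = 304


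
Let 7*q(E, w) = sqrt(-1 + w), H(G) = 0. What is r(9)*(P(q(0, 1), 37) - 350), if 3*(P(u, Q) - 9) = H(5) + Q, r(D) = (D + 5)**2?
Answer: -193256/3 ≈ -64419.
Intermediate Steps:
q(E, w) = sqrt(-1 + w)/7
r(D) = (5 + D)**2
P(u, Q) = 9 + Q/3 (P(u, Q) = 9 + (0 + Q)/3 = 9 + Q/3)
r(9)*(P(q(0, 1), 37) - 350) = (5 + 9)**2*((9 + (1/3)*37) - 350) = 14**2*((9 + 37/3) - 350) = 196*(64/3 - 350) = 196*(-986/3) = -193256/3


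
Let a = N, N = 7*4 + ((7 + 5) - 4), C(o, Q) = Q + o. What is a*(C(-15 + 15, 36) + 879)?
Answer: 32940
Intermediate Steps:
N = 36 (N = 28 + (12 - 4) = 28 + 8 = 36)
a = 36
a*(C(-15 + 15, 36) + 879) = 36*((36 + (-15 + 15)) + 879) = 36*((36 + 0) + 879) = 36*(36 + 879) = 36*915 = 32940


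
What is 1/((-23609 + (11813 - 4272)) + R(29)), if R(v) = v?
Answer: -1/16039 ≈ -6.2348e-5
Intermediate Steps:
1/((-23609 + (11813 - 4272)) + R(29)) = 1/((-23609 + (11813 - 4272)) + 29) = 1/((-23609 + 7541) + 29) = 1/(-16068 + 29) = 1/(-16039) = -1/16039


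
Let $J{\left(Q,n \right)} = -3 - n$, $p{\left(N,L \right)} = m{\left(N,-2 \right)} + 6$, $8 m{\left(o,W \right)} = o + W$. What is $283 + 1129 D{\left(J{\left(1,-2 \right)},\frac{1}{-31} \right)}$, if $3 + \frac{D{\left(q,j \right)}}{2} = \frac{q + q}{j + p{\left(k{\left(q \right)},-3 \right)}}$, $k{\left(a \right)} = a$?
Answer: $- \frac{10122985}{1387} \approx -7298.5$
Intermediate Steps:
$m{\left(o,W \right)} = \frac{W}{8} + \frac{o}{8}$ ($m{\left(o,W \right)} = \frac{o + W}{8} = \frac{W + o}{8} = \frac{W}{8} + \frac{o}{8}$)
$p{\left(N,L \right)} = \frac{23}{4} + \frac{N}{8}$ ($p{\left(N,L \right)} = \left(\frac{1}{8} \left(-2\right) + \frac{N}{8}\right) + 6 = \left(- \frac{1}{4} + \frac{N}{8}\right) + 6 = \frac{23}{4} + \frac{N}{8}$)
$D{\left(q,j \right)} = -6 + \frac{4 q}{\frac{23}{4} + j + \frac{q}{8}}$ ($D{\left(q,j \right)} = -6 + 2 \frac{q + q}{j + \left(\frac{23}{4} + \frac{q}{8}\right)} = -6 + 2 \frac{2 q}{\frac{23}{4} + j + \frac{q}{8}} = -6 + \frac{4 q}{\frac{23}{4} + j + \frac{q}{8}}$)
$283 + 1129 D{\left(J{\left(1,-2 \right)},\frac{1}{-31} \right)} = 283 + 1129 \frac{2 \left(-138 - \frac{24}{-31} + 13 \left(-3 - -2\right)\right)}{46 - 1 + \frac{8}{-31}} = 283 + 1129 \frac{2 \left(-138 - - \frac{24}{31} + 13 \left(-3 + 2\right)\right)}{46 + \left(-3 + 2\right) + 8 \left(- \frac{1}{31}\right)} = 283 + 1129 \frac{2 \left(-138 + \frac{24}{31} + 13 \left(-1\right)\right)}{46 - 1 - \frac{8}{31}} = 283 + 1129 \frac{2 \left(-138 + \frac{24}{31} - 13\right)}{\frac{1387}{31}} = 283 + 1129 \cdot 2 \cdot \frac{31}{1387} \left(- \frac{4657}{31}\right) = 283 + 1129 \left(- \frac{9314}{1387}\right) = 283 - \frac{10515506}{1387} = - \frac{10122985}{1387}$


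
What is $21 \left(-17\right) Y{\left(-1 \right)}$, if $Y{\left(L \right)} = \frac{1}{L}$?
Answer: $357$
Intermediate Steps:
$21 \left(-17\right) Y{\left(-1 \right)} = \frac{21 \left(-17\right)}{-1} = \left(-357\right) \left(-1\right) = 357$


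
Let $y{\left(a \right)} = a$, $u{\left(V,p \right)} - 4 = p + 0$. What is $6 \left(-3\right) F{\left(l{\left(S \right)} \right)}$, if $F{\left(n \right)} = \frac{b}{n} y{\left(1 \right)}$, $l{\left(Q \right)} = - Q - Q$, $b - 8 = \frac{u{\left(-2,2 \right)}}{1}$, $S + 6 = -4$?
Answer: $- \frac{63}{5} \approx -12.6$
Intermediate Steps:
$S = -10$ ($S = -6 - 4 = -10$)
$u{\left(V,p \right)} = 4 + p$ ($u{\left(V,p \right)} = 4 + \left(p + 0\right) = 4 + p$)
$b = 14$ ($b = 8 + \frac{4 + 2}{1} = 8 + 6 \cdot 1 = 8 + 6 = 14$)
$l{\left(Q \right)} = - 2 Q$
$F{\left(n \right)} = \frac{14}{n}$ ($F{\left(n \right)} = \frac{14}{n} 1 = \frac{14}{n}$)
$6 \left(-3\right) F{\left(l{\left(S \right)} \right)} = 6 \left(-3\right) \frac{14}{\left(-2\right) \left(-10\right)} = - 18 \cdot \frac{14}{20} = - 18 \cdot 14 \cdot \frac{1}{20} = \left(-18\right) \frac{7}{10} = - \frac{63}{5}$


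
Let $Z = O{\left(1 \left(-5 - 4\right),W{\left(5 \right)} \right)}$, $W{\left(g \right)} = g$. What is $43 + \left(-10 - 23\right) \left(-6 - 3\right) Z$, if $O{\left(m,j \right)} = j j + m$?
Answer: $4795$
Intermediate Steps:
$O{\left(m,j \right)} = m + j^{2}$ ($O{\left(m,j \right)} = j^{2} + m = m + j^{2}$)
$Z = 16$ ($Z = 1 \left(-5 - 4\right) + 5^{2} = 1 \left(-9\right) + 25 = -9 + 25 = 16$)
$43 + \left(-10 - 23\right) \left(-6 - 3\right) Z = 43 + \left(-10 - 23\right) \left(-6 - 3\right) 16 = 43 + \left(-33\right) \left(-9\right) 16 = 43 + 297 \cdot 16 = 43 + 4752 = 4795$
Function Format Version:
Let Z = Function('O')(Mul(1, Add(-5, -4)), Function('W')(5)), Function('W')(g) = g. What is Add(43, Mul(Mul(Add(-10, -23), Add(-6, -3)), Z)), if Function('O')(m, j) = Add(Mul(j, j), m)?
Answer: 4795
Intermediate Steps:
Function('O')(m, j) = Add(m, Pow(j, 2)) (Function('O')(m, j) = Add(Pow(j, 2), m) = Add(m, Pow(j, 2)))
Z = 16 (Z = Add(Mul(1, Add(-5, -4)), Pow(5, 2)) = Add(Mul(1, -9), 25) = Add(-9, 25) = 16)
Add(43, Mul(Mul(Add(-10, -23), Add(-6, -3)), Z)) = Add(43, Mul(Mul(Add(-10, -23), Add(-6, -3)), 16)) = Add(43, Mul(Mul(-33, -9), 16)) = Add(43, Mul(297, 16)) = Add(43, 4752) = 4795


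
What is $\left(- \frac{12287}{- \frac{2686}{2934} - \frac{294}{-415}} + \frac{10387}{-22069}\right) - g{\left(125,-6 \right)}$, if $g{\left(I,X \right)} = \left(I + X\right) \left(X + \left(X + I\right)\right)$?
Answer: $\frac{127677412200605}{2781731243} \approx 45899.0$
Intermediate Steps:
$g{\left(I,X \right)} = \left(I + X\right) \left(I + 2 X\right)$ ($g{\left(I,X \right)} = \left(I + X\right) \left(X + \left(I + X\right)\right) = \left(I + X\right) \left(I + 2 X\right)$)
$\left(- \frac{12287}{- \frac{2686}{2934} - \frac{294}{-415}} + \frac{10387}{-22069}\right) - g{\left(125,-6 \right)} = \left(- \frac{12287}{- \frac{2686}{2934} - \frac{294}{-415}} + \frac{10387}{-22069}\right) - \left(125^{2} + 2 \left(-6\right)^{2} + 3 \cdot 125 \left(-6\right)\right) = \left(- \frac{12287}{\left(-2686\right) \frac{1}{2934} - - \frac{294}{415}} + 10387 \left(- \frac{1}{22069}\right)\right) - \left(15625 + 2 \cdot 36 - 2250\right) = \left(- \frac{12287}{- \frac{1343}{1467} + \frac{294}{415}} - \frac{10387}{22069}\right) - \left(15625 + 72 - 2250\right) = \left(- \frac{12287}{- \frac{126047}{608805}} - \frac{10387}{22069}\right) - 13447 = \left(\left(-12287\right) \left(- \frac{608805}{126047}\right) - \frac{10387}{22069}\right) - 13447 = \left(\frac{7480387035}{126047} - \frac{10387}{22069}\right) - 13447 = \frac{165083352225226}{2781731243} - 13447 = \frac{127677412200605}{2781731243}$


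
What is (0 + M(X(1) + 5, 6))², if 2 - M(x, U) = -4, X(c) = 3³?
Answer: 36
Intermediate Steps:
X(c) = 27
M(x, U) = 6 (M(x, U) = 2 - 1*(-4) = 2 + 4 = 6)
(0 + M(X(1) + 5, 6))² = (0 + 6)² = 6² = 36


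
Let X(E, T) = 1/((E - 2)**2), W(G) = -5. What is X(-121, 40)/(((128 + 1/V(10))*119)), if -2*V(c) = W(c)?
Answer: 5/1155825342 ≈ 4.3259e-9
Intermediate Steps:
V(c) = 5/2 (V(c) = -1/2*(-5) = 5/2)
X(E, T) = (-2 + E)**(-2) (X(E, T) = 1/((-2 + E)**2) = (-2 + E)**(-2))
X(-121, 40)/(((128 + 1/V(10))*119)) = 1/((-2 - 121)**2*(((128 + 1/(5/2))*119))) = 1/((-123)**2*(((128 + 2/5)*119))) = 1/(15129*(((642/5)*119))) = 1/(15129*(76398/5)) = (1/15129)*(5/76398) = 5/1155825342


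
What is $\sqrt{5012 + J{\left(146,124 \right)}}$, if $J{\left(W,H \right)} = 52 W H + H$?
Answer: $4 \sqrt{59159} \approx 972.91$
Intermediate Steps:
$J{\left(W,H \right)} = H + 52 H W$ ($J{\left(W,H \right)} = 52 H W + H = H + 52 H W$)
$\sqrt{5012 + J{\left(146,124 \right)}} = \sqrt{5012 + 124 \left(1 + 52 \cdot 146\right)} = \sqrt{5012 + 124 \left(1 + 7592\right)} = \sqrt{5012 + 124 \cdot 7593} = \sqrt{5012 + 941532} = \sqrt{946544} = 4 \sqrt{59159}$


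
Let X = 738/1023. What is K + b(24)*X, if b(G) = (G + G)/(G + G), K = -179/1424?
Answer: 289265/485584 ≈ 0.59571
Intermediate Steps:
X = 246/341 (X = 738*(1/1023) = 246/341 ≈ 0.72141)
K = -179/1424 (K = -179*1/1424 = -179/1424 ≈ -0.12570)
b(G) = 1 (b(G) = (2*G)/((2*G)) = (2*G)*(1/(2*G)) = 1)
K + b(24)*X = -179/1424 + 1*(246/341) = -179/1424 + 246/341 = 289265/485584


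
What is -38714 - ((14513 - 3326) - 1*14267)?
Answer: -35634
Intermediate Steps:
-38714 - ((14513 - 3326) - 1*14267) = -38714 - (11187 - 14267) = -38714 - 1*(-3080) = -38714 + 3080 = -35634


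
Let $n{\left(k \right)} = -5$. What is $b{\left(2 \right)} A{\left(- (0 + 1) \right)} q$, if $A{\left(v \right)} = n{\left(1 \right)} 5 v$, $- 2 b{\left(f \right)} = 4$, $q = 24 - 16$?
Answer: $-400$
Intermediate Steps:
$q = 8$
$b{\left(f \right)} = -2$ ($b{\left(f \right)} = \left(- \frac{1}{2}\right) 4 = -2$)
$A{\left(v \right)} = - 25 v$ ($A{\left(v \right)} = \left(-5\right) 5 v = - 25 v$)
$b{\left(2 \right)} A{\left(- (0 + 1) \right)} q = - 2 \left(- 25 \left(- (0 + 1)\right)\right) 8 = - 2 \left(- 25 \left(\left(-1\right) 1\right)\right) 8 = - 2 \left(\left(-25\right) \left(-1\right)\right) 8 = \left(-2\right) 25 \cdot 8 = \left(-50\right) 8 = -400$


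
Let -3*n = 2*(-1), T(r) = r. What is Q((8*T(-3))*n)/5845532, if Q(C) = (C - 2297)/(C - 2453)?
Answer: 771/4810872836 ≈ 1.6026e-7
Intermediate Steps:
n = ⅔ (n = -2*(-1)/3 = -⅓*(-2) = ⅔ ≈ 0.66667)
Q(C) = (-2297 + C)/(-2453 + C)
Q((8*T(-3))*n)/5845532 = ((-2297 + (8*(-3))*(⅔))/(-2453 + (8*(-3))*(⅔)))/5845532 = ((-2297 - 24*⅔)/(-2453 - 24*⅔))*(1/5845532) = ((-2297 - 16)/(-2453 - 16))*(1/5845532) = (-2313/(-2469))*(1/5845532) = -1/2469*(-2313)*(1/5845532) = (771/823)*(1/5845532) = 771/4810872836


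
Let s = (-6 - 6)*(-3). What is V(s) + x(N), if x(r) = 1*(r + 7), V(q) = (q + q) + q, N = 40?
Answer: 155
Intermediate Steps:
s = 36 (s = -12*(-3) = 36)
V(q) = 3*q (V(q) = 2*q + q = 3*q)
x(r) = 7 + r (x(r) = 1*(7 + r) = 7 + r)
V(s) + x(N) = 3*36 + (7 + 40) = 108 + 47 = 155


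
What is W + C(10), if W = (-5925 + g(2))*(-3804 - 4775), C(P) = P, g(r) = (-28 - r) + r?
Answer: 51070797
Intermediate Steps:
g(r) = -28
W = 51070787 (W = (-5925 - 28)*(-3804 - 4775) = -5953*(-8579) = 51070787)
W + C(10) = 51070787 + 10 = 51070797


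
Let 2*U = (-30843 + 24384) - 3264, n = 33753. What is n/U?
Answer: -22502/3241 ≈ -6.9429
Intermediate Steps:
U = -9723/2 (U = ((-30843 + 24384) - 3264)/2 = (-6459 - 3264)/2 = (1/2)*(-9723) = -9723/2 ≈ -4861.5)
n/U = 33753/(-9723/2) = 33753*(-2/9723) = -22502/3241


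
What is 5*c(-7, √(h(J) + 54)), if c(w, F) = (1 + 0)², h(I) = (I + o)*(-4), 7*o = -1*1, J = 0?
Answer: 5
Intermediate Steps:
o = -⅐ (o = (-1*1)/7 = (⅐)*(-1) = -⅐ ≈ -0.14286)
h(I) = 4/7 - 4*I (h(I) = (I - ⅐)*(-4) = (-⅐ + I)*(-4) = 4/7 - 4*I)
c(w, F) = 1 (c(w, F) = 1² = 1)
5*c(-7, √(h(J) + 54)) = 5*1 = 5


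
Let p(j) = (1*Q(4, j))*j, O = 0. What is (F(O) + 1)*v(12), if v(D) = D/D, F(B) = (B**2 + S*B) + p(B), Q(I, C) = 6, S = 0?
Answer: 1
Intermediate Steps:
p(j) = 6*j (p(j) = (1*6)*j = 6*j)
F(B) = B**2 + 6*B (F(B) = (B**2 + 0*B) + 6*B = (B**2 + 0) + 6*B = B**2 + 6*B)
v(D) = 1
(F(O) + 1)*v(12) = (0*(6 + 0) + 1)*1 = (0*6 + 1)*1 = (0 + 1)*1 = 1*1 = 1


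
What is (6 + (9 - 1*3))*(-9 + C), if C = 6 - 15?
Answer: -216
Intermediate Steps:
C = -9
(6 + (9 - 1*3))*(-9 + C) = (6 + (9 - 1*3))*(-9 - 9) = (6 + (9 - 3))*(-18) = (6 + 6)*(-18) = 12*(-18) = -216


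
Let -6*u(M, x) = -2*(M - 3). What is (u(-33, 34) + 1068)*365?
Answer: 385440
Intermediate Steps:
u(M, x) = -1 + M/3 (u(M, x) = -(-1)*(M - 3)/3 = -(-1)*(-3 + M)/3 = -(6 - 2*M)/6 = -1 + M/3)
(u(-33, 34) + 1068)*365 = ((-1 + (⅓)*(-33)) + 1068)*365 = ((-1 - 11) + 1068)*365 = (-12 + 1068)*365 = 1056*365 = 385440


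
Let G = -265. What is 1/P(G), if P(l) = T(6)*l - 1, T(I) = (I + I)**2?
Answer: -1/38161 ≈ -2.6205e-5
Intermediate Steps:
T(I) = 4*I**2 (T(I) = (2*I)**2 = 4*I**2)
P(l) = -1 + 144*l (P(l) = (4*6**2)*l - 1 = (4*36)*l - 1 = 144*l - 1 = -1 + 144*l)
1/P(G) = 1/(-1 + 144*(-265)) = 1/(-1 - 38160) = 1/(-38161) = -1/38161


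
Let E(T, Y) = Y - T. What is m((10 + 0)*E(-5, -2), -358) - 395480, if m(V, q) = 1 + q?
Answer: -395837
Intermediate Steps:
m((10 + 0)*E(-5, -2), -358) - 395480 = (1 - 358) - 395480 = -357 - 395480 = -395837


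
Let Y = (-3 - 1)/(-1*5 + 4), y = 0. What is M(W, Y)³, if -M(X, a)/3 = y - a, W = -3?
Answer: 1728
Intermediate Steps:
Y = 4 (Y = -4/(-5 + 4) = -4/(-1) = -4*(-1) = 4)
M(X, a) = 3*a (M(X, a) = -3*(0 - a) = -(-3)*a = 3*a)
M(W, Y)³ = (3*4)³ = 12³ = 1728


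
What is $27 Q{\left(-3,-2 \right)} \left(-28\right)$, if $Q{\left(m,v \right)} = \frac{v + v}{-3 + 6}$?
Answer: $1008$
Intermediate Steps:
$Q{\left(m,v \right)} = \frac{2 v}{3}$
$27 Q{\left(-3,-2 \right)} \left(-28\right) = 27 \cdot \frac{2}{3} \left(-2\right) \left(-28\right) = 27 \left(- \frac{4}{3}\right) \left(-28\right) = \left(-36\right) \left(-28\right) = 1008$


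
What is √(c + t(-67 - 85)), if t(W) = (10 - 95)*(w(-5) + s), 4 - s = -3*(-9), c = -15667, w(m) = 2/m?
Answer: I*√13678 ≈ 116.95*I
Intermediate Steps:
s = -23 (s = 4 - (-3)*(-9) = 4 - 1*27 = 4 - 27 = -23)
t(W) = 1989 (t(W) = (10 - 95)*(2/(-5) - 23) = -85*(2*(-⅕) - 23) = -85*(-⅖ - 23) = -85*(-117/5) = 1989)
√(c + t(-67 - 85)) = √(-15667 + 1989) = √(-13678) = I*√13678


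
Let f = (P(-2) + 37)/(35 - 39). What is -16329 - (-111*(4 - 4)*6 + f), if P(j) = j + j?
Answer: -65283/4 ≈ -16321.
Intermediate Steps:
P(j) = 2*j
f = -33/4 (f = (2*(-2) + 37)/(35 - 39) = (-4 + 37)/(-4) = 33*(-¼) = -33/4 ≈ -8.2500)
-16329 - (-111*(4 - 4)*6 + f) = -16329 - (-111*(4 - 4)*6 - 33/4) = -16329 - (-0*6 - 33/4) = -16329 - (-111*0 - 33/4) = -16329 - (0 - 33/4) = -16329 - 1*(-33/4) = -16329 + 33/4 = -65283/4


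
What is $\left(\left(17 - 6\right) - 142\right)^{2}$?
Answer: $17161$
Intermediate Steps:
$\left(\left(17 - 6\right) - 142\right)^{2} = \left(11 - 142\right)^{2} = \left(-131\right)^{2} = 17161$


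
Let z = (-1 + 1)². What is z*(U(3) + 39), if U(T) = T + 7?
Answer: 0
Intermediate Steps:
z = 0 (z = 0² = 0)
U(T) = 7 + T
z*(U(3) + 39) = 0*((7 + 3) + 39) = 0*(10 + 39) = 0*49 = 0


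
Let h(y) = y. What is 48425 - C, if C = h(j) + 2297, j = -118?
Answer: 46246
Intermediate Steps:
C = 2179 (C = -118 + 2297 = 2179)
48425 - C = 48425 - 1*2179 = 48425 - 2179 = 46246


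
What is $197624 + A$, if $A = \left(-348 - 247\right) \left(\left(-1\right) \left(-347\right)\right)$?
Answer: $-8841$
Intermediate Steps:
$A = -206465$ ($A = \left(-348 - 247\right) 347 = \left(-595\right) 347 = -206465$)
$197624 + A = 197624 - 206465 = -8841$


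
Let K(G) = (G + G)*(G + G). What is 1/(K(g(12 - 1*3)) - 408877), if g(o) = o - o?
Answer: -1/408877 ≈ -2.4457e-6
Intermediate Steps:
g(o) = 0
K(G) = 4*G**2 (K(G) = (2*G)*(2*G) = 4*G**2)
1/(K(g(12 - 1*3)) - 408877) = 1/(4*0**2 - 408877) = 1/(4*0 - 408877) = 1/(0 - 408877) = 1/(-408877) = -1/408877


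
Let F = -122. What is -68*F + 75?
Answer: 8371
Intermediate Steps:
-68*F + 75 = -68*(-122) + 75 = 8296 + 75 = 8371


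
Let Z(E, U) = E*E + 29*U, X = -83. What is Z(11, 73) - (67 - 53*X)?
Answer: -2228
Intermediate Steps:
Z(E, U) = E**2 + 29*U
Z(11, 73) - (67 - 53*X) = (11**2 + 29*73) - (67 - 53*(-83)) = (121 + 2117) - (67 + 4399) = 2238 - 1*4466 = 2238 - 4466 = -2228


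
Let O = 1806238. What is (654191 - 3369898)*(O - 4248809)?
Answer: 6633307162697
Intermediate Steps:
(654191 - 3369898)*(O - 4248809) = (654191 - 3369898)*(1806238 - 4248809) = -2715707*(-2442571) = 6633307162697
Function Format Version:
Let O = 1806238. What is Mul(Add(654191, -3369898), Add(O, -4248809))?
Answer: 6633307162697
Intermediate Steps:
Mul(Add(654191, -3369898), Add(O, -4248809)) = Mul(Add(654191, -3369898), Add(1806238, -4248809)) = Mul(-2715707, -2442571) = 6633307162697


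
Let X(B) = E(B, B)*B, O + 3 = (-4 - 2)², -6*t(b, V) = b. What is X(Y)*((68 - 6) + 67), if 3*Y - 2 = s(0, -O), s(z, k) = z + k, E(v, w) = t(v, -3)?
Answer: -41323/18 ≈ -2295.7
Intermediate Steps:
t(b, V) = -b/6
E(v, w) = -v/6
O = 33 (O = -3 + (-4 - 2)² = -3 + (-6)² = -3 + 36 = 33)
s(z, k) = k + z
Y = -31/3 (Y = ⅔ + (-1*33 + 0)/3 = ⅔ + (-33 + 0)/3 = ⅔ + (⅓)*(-33) = ⅔ - 11 = -31/3 ≈ -10.333)
X(B) = -B²/6 (X(B) = (-B/6)*B = -B²/6)
X(Y)*((68 - 6) + 67) = (-(-31/3)²/6)*((68 - 6) + 67) = (-⅙*961/9)*(62 + 67) = -961/54*129 = -41323/18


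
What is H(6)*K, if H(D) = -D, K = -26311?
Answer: 157866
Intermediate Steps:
H(6)*K = -1*6*(-26311) = -6*(-26311) = 157866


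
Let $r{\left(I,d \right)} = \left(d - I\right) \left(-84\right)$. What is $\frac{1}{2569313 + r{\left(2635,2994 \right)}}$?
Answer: $\frac{1}{2539157} \approx 3.9383 \cdot 10^{-7}$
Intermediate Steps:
$r{\left(I,d \right)} = - 84 d + 84 I$
$\frac{1}{2569313 + r{\left(2635,2994 \right)}} = \frac{1}{2569313 + \left(\left(-84\right) 2994 + 84 \cdot 2635\right)} = \frac{1}{2569313 + \left(-251496 + 221340\right)} = \frac{1}{2569313 - 30156} = \frac{1}{2539157}$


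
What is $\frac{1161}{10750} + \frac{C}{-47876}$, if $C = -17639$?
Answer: $\frac{2851201}{5984500} \approx 0.47643$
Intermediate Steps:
$\frac{1161}{10750} + \frac{C}{-47876} = \frac{1161}{10750} - \frac{17639}{-47876} = 1161 \cdot \frac{1}{10750} - - \frac{17639}{47876} = \frac{27}{250} + \frac{17639}{47876} = \frac{2851201}{5984500}$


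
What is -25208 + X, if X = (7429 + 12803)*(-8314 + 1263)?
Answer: -142681040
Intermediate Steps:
X = -142655832 (X = 20232*(-7051) = -142655832)
-25208 + X = -25208 - 142655832 = -142681040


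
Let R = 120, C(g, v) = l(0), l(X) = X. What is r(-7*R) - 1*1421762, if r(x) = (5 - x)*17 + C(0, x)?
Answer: -1407397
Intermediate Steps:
C(g, v) = 0
r(x) = 85 - 17*x (r(x) = (5 - x)*17 + 0 = (85 - 17*x) + 0 = 85 - 17*x)
r(-7*R) - 1*1421762 = (85 - (-119)*120) - 1*1421762 = (85 - 17*(-840)) - 1421762 = (85 + 14280) - 1421762 = 14365 - 1421762 = -1407397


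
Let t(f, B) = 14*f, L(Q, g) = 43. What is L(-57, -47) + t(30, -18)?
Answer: 463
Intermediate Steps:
L(-57, -47) + t(30, -18) = 43 + 14*30 = 43 + 420 = 463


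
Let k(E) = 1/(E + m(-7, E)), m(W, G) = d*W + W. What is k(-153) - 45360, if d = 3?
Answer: -8210161/181 ≈ -45360.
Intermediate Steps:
m(W, G) = 4*W (m(W, G) = 3*W + W = 4*W)
k(E) = 1/(-28 + E) (k(E) = 1/(E + 4*(-7)) = 1/(E - 28) = 1/(-28 + E))
k(-153) - 45360 = 1/(-28 - 153) - 45360 = 1/(-181) - 45360 = -1/181 - 45360 = -8210161/181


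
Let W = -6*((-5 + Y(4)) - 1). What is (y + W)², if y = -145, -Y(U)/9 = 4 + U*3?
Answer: 570025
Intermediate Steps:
Y(U) = -36 - 27*U (Y(U) = -9*(4 + U*3) = -9*(4 + 3*U) = -36 - 27*U)
W = 900 (W = -6*((-5 + (-36 - 27*4)) - 1) = -6*((-5 + (-36 - 108)) - 1) = -6*((-5 - 144) - 1) = -6*(-149 - 1) = -6*(-150) = 900)
(y + W)² = (-145 + 900)² = 755² = 570025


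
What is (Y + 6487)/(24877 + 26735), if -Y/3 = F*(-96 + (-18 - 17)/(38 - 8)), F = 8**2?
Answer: 493/1012 ≈ 0.48715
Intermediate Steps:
F = 64
Y = 18656 (Y = -192*(-96 + (-18 - 17)/(38 - 8)) = -192*(-96 - 35/30) = -192*(-96 - 35*1/30) = -192*(-96 - 7/6) = -192*(-583)/6 = -3*(-18656/3) = 18656)
(Y + 6487)/(24877 + 26735) = (18656 + 6487)/(24877 + 26735) = 25143/51612 = 25143*(1/51612) = 493/1012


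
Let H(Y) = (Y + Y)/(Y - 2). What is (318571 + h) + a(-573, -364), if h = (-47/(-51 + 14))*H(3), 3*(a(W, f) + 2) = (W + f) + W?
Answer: 35306135/111 ≈ 3.1807e+5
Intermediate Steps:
a(W, f) = -2 + f/3 + 2*W/3 (a(W, f) = -2 + ((W + f) + W)/3 = -2 + (f + 2*W)/3 = -2 + (f/3 + 2*W/3) = -2 + f/3 + 2*W/3)
H(Y) = 2*Y/(-2 + Y) (H(Y) = (2*Y)/(-2 + Y) = 2*Y/(-2 + Y))
h = 282/37 (h = (-47/(-51 + 14))*(2*3/(-2 + 3)) = (-47/(-37))*(2*3/1) = (-1/37*(-47))*(2*3*1) = (47/37)*6 = 282/37 ≈ 7.6216)
(318571 + h) + a(-573, -364) = (318571 + 282/37) + (-2 + (⅓)*(-364) + (⅔)*(-573)) = 11787409/37 + (-2 - 364/3 - 382) = 11787409/37 - 1516/3 = 35306135/111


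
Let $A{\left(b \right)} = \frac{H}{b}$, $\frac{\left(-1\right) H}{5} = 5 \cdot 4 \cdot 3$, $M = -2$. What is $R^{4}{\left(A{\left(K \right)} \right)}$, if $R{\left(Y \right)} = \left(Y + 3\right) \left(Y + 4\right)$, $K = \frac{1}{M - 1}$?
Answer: $444042688180668274446336$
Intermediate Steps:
$H = -300$ ($H = - 5 \cdot 5 \cdot 4 \cdot 3 = - 5 \cdot 20 \cdot 3 = \left(-5\right) 60 = -300$)
$K = - \frac{1}{3}$ ($K = \frac{1}{-2 - 1} = \frac{1}{-3} = - \frac{1}{3} \approx -0.33333$)
$A{\left(b \right)} = - \frac{300}{b}$
$R{\left(Y \right)} = \left(3 + Y\right) \left(4 + Y\right)$
$R^{4}{\left(A{\left(K \right)} \right)} = \left(12 + \left(- \frac{300}{- \frac{1}{3}}\right)^{2} + 7 \left(- \frac{300}{- \frac{1}{3}}\right)\right)^{4} = \left(12 + \left(\left(-300\right) \left(-3\right)\right)^{2} + 7 \left(\left(-300\right) \left(-3\right)\right)\right)^{4} = \left(12 + 900^{2} + 7 \cdot 900\right)^{4} = \left(12 + 810000 + 6300\right)^{4} = 816312^{4} = 444042688180668274446336$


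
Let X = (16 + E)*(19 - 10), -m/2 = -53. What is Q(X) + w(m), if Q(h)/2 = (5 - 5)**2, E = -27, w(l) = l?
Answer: 106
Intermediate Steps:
m = 106 (m = -2*(-53) = 106)
X = -99 (X = (16 - 27)*(19 - 10) = -11*9 = -99)
Q(h) = 0 (Q(h) = 2*(5 - 5)**2 = 2*0**2 = 2*0 = 0)
Q(X) + w(m) = 0 + 106 = 106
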